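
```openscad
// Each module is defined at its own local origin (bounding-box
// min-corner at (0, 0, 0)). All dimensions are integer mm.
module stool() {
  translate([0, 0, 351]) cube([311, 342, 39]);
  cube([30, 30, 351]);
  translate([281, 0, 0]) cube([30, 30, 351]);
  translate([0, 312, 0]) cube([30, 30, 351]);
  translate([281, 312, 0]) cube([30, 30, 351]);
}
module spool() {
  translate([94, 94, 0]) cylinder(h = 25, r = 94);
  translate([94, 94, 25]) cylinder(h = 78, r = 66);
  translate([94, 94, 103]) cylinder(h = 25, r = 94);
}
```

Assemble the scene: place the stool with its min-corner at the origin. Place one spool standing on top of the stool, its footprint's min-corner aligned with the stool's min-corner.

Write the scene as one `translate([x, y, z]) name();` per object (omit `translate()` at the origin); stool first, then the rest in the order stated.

stool();
translate([0, 0, 390]) spool();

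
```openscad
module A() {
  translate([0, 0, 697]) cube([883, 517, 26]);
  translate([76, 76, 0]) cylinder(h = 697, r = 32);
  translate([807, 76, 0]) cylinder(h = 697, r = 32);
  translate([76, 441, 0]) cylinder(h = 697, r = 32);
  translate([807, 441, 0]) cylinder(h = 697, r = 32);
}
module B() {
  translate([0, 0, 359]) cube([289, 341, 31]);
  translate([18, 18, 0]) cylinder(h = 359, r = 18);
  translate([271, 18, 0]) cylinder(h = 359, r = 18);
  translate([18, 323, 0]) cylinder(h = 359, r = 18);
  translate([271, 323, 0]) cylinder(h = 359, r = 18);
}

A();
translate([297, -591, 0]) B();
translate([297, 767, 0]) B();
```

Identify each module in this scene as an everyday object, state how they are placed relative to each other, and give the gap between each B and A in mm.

Each stool's nearest face is 250 mm from the table's bounding box.

A is a table. B is a stool. Two stools sit around the table at the −y, +y sides. The gap between each stool and the table is 250 mm.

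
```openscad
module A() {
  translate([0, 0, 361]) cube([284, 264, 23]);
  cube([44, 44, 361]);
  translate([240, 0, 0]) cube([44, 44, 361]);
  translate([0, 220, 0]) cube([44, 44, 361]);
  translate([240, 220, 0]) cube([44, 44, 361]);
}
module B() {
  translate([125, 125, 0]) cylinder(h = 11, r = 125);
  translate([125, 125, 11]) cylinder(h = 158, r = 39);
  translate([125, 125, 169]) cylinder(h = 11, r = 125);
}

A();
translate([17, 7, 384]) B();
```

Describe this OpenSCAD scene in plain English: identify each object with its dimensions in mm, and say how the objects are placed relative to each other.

A is a simple wooden stool: a rectangular seat 284 mm (x) by 264 mm (y), 23 mm thick, top face at z = 384 mm, on four square legs, each 44×44 mm in cross-section. The legs rest on z = 0, each flush with a corner of the seat.

B is a spool: two coaxial disc flanges of radius 125 mm and thickness 11 mm, joined by a core cylinder of radius 39 mm and height 158 mm. The lower flange rests on z = 0 and the three cylinders share a vertical axis.

The spool is on top of the stool, centred.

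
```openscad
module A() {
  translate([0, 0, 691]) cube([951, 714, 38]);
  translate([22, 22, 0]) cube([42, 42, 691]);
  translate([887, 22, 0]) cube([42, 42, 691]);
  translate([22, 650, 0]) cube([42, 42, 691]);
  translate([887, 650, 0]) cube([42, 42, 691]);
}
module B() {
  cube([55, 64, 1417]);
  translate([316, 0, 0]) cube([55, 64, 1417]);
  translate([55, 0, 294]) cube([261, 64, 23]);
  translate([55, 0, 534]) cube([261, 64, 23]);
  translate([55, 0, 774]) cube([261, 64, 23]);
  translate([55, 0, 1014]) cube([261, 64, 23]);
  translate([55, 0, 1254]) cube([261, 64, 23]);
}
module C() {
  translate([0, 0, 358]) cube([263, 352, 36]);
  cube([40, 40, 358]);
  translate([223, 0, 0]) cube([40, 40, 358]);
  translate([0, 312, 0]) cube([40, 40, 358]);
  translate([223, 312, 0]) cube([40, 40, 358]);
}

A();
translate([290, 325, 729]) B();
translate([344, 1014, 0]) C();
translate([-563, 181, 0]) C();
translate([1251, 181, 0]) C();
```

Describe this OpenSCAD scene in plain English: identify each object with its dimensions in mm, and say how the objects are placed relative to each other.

A is a rectangular dining table. The top is 951×714×38 mm with its upper surface at z = 729 mm. It stands on four 42×42 mm square legs, each inset 22 mm from the nearest pair of top edges, running from the floor to the underside of the top.

B is a straight ladder. Two 55×64 mm vertical rails, 1417 mm tall, stand 371 mm apart (outside-to-outside) with their front faces coplanar on the −y side. 5 rungs, each 64 mm deep and 23 mm tall, span between the inner faces of the rails, front faces flush with the rails. The lowest rung's underside is at z = 294 mm and rungs are spaced 240 mm apart (underside to underside).

C is a four-legged stool. The seat is 263×352 mm, 36 mm thick, top at z = 394 mm. It stands on four square legs, each 40×40 mm in cross-section, from z = 0 to the seat underside, each flush with a corner of the seat.

The ladder is on top of the table, centred. Three stools sit around the table at the +y, −x, +x sides.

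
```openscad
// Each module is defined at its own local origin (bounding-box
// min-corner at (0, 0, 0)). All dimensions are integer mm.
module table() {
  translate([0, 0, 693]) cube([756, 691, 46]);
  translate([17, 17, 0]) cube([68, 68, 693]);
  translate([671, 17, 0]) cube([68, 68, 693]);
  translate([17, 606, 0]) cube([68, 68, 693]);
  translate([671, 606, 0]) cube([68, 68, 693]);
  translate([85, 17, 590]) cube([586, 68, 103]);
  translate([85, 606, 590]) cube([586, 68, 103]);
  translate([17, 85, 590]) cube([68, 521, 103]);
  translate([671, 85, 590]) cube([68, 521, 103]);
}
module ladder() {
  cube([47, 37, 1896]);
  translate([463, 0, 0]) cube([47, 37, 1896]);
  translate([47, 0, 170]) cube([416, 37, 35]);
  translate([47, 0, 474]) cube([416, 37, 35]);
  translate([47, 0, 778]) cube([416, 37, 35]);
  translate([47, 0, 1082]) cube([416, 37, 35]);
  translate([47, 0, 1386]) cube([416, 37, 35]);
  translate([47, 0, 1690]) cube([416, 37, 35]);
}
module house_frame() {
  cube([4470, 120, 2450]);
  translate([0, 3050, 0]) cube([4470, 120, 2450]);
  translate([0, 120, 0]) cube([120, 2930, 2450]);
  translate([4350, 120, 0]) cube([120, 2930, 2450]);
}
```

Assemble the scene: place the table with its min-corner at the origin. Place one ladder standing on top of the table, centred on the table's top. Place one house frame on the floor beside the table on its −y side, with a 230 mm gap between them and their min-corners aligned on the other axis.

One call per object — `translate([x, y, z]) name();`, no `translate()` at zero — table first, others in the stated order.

table();
translate([123, 327, 739]) ladder();
translate([0, -3400, 0]) house_frame();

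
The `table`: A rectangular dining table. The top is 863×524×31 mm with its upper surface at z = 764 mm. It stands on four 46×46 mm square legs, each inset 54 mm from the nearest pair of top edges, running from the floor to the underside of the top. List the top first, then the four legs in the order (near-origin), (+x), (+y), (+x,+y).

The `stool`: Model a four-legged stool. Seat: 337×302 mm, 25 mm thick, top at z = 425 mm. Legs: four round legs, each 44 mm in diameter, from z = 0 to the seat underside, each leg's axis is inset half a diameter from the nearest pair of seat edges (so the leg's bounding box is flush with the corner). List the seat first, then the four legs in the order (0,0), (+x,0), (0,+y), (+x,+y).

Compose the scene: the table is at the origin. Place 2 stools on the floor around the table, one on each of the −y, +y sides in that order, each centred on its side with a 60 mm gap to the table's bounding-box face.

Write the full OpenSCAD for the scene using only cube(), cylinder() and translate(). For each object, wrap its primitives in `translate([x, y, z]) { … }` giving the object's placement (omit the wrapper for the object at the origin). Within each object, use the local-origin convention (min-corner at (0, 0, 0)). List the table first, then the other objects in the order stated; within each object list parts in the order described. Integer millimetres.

translate([0, 0, 733]) cube([863, 524, 31]);
translate([54, 54, 0]) cube([46, 46, 733]);
translate([763, 54, 0]) cube([46, 46, 733]);
translate([54, 424, 0]) cube([46, 46, 733]);
translate([763, 424, 0]) cube([46, 46, 733]);
translate([263, -362, 0]) {
  translate([0, 0, 400]) cube([337, 302, 25]);
  translate([22, 22, 0]) cylinder(h = 400, r = 22);
  translate([315, 22, 0]) cylinder(h = 400, r = 22);
  translate([22, 280, 0]) cylinder(h = 400, r = 22);
  translate([315, 280, 0]) cylinder(h = 400, r = 22);
}
translate([263, 584, 0]) {
  translate([0, 0, 400]) cube([337, 302, 25]);
  translate([22, 22, 0]) cylinder(h = 400, r = 22);
  translate([315, 22, 0]) cylinder(h = 400, r = 22);
  translate([22, 280, 0]) cylinder(h = 400, r = 22);
  translate([315, 280, 0]) cylinder(h = 400, r = 22);
}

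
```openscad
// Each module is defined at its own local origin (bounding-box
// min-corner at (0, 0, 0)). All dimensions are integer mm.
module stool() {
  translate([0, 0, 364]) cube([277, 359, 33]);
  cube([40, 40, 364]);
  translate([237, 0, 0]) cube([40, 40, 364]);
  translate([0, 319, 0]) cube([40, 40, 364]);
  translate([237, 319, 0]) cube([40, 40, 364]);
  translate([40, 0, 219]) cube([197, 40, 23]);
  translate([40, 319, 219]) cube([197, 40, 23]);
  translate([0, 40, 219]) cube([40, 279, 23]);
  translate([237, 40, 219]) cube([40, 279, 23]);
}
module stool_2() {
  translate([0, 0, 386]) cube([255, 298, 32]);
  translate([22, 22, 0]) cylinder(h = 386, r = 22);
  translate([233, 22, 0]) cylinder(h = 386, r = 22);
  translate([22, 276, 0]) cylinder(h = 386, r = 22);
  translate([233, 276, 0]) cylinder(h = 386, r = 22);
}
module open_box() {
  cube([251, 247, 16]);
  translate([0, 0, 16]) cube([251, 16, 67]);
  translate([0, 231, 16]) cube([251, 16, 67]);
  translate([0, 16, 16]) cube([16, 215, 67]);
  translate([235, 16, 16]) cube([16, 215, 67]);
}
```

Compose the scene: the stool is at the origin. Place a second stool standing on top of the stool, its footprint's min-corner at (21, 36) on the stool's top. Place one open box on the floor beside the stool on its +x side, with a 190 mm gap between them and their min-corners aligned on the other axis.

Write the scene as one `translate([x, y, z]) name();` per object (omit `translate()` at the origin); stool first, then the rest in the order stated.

stool();
translate([21, 36, 397]) stool_2();
translate([467, 0, 0]) open_box();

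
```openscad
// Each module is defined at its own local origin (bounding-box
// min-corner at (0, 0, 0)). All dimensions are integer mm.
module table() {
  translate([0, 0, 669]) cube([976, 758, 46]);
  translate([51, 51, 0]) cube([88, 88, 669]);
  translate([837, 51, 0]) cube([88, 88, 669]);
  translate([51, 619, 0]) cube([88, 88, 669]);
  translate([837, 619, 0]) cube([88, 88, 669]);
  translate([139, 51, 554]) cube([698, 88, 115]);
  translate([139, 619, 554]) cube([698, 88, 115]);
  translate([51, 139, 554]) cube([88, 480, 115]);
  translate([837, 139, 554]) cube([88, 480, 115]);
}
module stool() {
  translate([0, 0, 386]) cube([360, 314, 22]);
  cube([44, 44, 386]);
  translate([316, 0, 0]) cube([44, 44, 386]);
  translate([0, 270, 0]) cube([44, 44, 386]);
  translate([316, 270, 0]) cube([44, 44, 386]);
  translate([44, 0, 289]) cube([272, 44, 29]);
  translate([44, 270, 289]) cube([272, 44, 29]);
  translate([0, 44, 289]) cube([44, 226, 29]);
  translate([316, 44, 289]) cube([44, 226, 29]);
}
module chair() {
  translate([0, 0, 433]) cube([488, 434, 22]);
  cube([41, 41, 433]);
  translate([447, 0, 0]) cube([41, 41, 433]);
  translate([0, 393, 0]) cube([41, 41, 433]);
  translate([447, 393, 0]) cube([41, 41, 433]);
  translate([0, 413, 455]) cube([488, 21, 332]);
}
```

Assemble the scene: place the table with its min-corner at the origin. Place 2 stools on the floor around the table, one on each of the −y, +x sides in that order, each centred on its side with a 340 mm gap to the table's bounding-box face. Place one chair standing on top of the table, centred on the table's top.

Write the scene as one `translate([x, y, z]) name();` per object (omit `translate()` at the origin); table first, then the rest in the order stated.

table();
translate([308, -654, 0]) stool();
translate([1316, 222, 0]) stool();
translate([244, 162, 715]) chair();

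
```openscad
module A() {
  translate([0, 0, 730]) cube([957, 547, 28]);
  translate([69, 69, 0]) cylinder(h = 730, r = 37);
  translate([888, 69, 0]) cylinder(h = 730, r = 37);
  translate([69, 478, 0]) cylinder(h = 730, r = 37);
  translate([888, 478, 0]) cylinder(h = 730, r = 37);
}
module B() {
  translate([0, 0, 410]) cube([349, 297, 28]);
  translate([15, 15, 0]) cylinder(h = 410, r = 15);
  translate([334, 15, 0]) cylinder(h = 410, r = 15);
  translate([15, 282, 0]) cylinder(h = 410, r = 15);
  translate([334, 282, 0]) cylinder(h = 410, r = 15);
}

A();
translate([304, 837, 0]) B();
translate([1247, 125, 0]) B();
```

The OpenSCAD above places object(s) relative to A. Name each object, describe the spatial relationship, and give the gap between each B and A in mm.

Each stool's nearest face is 290 mm from the table's bounding box.

A is a table. B is a stool. Two stools sit around the table at the +y, +x sides. The gap between each stool and the table is 290 mm.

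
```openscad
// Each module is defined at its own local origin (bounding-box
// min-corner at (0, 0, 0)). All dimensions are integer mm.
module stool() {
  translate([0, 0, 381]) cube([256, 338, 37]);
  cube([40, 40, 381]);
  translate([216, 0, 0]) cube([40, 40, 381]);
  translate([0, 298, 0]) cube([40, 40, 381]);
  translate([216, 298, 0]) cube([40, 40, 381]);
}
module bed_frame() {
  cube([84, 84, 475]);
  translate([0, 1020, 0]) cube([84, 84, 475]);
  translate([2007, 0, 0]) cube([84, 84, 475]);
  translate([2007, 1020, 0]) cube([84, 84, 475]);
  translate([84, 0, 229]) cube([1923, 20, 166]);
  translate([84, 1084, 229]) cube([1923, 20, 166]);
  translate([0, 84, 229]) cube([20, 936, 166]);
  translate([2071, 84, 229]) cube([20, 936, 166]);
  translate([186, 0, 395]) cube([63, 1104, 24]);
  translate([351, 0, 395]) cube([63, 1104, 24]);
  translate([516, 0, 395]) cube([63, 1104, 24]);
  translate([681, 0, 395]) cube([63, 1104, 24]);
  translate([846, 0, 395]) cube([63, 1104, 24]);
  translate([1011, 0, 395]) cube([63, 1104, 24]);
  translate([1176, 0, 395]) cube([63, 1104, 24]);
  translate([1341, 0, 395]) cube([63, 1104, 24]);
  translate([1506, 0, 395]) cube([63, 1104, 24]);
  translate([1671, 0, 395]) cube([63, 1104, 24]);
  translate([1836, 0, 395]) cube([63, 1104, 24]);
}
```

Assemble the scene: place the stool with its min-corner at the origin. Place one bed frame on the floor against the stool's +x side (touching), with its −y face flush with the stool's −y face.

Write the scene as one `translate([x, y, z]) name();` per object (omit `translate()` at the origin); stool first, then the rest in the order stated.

stool();
translate([256, 0, 0]) bed_frame();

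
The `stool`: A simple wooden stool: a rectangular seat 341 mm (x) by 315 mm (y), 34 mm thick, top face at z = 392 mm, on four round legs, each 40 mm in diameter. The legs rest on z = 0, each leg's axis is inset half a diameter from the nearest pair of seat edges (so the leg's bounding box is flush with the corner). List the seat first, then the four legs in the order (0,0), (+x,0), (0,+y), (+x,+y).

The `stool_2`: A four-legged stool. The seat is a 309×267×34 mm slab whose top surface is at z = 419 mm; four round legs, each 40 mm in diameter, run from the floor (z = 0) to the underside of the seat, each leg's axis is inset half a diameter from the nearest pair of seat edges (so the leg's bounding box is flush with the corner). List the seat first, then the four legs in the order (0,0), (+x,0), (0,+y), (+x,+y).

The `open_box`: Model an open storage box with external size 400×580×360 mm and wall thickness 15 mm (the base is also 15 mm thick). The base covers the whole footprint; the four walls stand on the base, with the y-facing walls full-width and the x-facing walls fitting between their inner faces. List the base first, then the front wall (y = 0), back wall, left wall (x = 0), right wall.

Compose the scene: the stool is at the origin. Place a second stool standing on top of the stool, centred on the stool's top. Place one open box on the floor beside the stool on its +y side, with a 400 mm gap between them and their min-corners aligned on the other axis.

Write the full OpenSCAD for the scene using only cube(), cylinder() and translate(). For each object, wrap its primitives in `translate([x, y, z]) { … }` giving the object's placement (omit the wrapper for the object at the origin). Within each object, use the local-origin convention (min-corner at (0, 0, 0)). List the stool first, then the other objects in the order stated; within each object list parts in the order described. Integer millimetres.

translate([0, 0, 358]) cube([341, 315, 34]);
translate([20, 20, 0]) cylinder(h = 358, r = 20);
translate([321, 20, 0]) cylinder(h = 358, r = 20);
translate([20, 295, 0]) cylinder(h = 358, r = 20);
translate([321, 295, 0]) cylinder(h = 358, r = 20);
translate([16, 24, 392]) {
  translate([0, 0, 385]) cube([309, 267, 34]);
  translate([20, 20, 0]) cylinder(h = 385, r = 20);
  translate([289, 20, 0]) cylinder(h = 385, r = 20);
  translate([20, 247, 0]) cylinder(h = 385, r = 20);
  translate([289, 247, 0]) cylinder(h = 385, r = 20);
}
translate([0, 715, 0]) {
  cube([400, 580, 15]);
  translate([0, 0, 15]) cube([400, 15, 345]);
  translate([0, 565, 15]) cube([400, 15, 345]);
  translate([0, 15, 15]) cube([15, 550, 345]);
  translate([385, 15, 15]) cube([15, 550, 345]);
}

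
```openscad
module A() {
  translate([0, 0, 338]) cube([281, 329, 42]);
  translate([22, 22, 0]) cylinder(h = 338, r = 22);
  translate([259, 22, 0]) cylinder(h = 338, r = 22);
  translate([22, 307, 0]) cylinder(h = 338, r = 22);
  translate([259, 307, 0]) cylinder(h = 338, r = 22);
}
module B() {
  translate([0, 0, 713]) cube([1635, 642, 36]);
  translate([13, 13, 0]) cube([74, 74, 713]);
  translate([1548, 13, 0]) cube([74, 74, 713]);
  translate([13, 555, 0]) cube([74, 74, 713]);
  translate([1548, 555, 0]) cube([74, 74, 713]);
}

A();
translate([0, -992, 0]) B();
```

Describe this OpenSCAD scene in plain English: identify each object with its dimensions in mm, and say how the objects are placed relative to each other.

A is a four-legged stool. The seat is a 281×329×42 mm slab whose top surface is at z = 380 mm; four round legs, each 44 mm in diameter, run from the floor (z = 0) to the underside of the seat, each leg's axis is inset half a diameter from the nearest pair of seat edges (so the leg's bounding box is flush with the corner).

B is a rectangular dining table. The top is 1635×642×36 mm with its upper surface at z = 749 mm. It stands on four 74×74 mm square legs, each inset 13 mm from the nearest pair of top edges, running from the floor to the underside of the top.

The table is on the floor beside the stool on its −y side.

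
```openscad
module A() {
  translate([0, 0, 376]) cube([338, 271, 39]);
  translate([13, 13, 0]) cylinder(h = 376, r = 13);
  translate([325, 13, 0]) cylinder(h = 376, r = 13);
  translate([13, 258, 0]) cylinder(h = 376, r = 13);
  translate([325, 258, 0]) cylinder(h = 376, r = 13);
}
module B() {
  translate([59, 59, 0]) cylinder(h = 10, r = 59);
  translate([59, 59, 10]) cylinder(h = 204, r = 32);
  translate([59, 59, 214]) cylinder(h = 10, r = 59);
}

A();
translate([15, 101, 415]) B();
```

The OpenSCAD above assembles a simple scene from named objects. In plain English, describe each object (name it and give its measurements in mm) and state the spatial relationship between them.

A is a four-legged stool. The seat is 338×271 mm, 39 mm thick, top at z = 415 mm. It stands on four round legs, each 26 mm in diameter, from z = 0 to the seat underside, each leg's axis is inset half a diameter from the nearest pair of seat edges (so the leg's bounding box is flush with the corner).

B is a spool: two coaxial disc flanges of radius 59 mm and thickness 10 mm, joined by a core cylinder of radius 32 mm and height 204 mm. The lower flange rests on z = 0 and the three cylinders share a vertical axis.

The spool is on top of the stool.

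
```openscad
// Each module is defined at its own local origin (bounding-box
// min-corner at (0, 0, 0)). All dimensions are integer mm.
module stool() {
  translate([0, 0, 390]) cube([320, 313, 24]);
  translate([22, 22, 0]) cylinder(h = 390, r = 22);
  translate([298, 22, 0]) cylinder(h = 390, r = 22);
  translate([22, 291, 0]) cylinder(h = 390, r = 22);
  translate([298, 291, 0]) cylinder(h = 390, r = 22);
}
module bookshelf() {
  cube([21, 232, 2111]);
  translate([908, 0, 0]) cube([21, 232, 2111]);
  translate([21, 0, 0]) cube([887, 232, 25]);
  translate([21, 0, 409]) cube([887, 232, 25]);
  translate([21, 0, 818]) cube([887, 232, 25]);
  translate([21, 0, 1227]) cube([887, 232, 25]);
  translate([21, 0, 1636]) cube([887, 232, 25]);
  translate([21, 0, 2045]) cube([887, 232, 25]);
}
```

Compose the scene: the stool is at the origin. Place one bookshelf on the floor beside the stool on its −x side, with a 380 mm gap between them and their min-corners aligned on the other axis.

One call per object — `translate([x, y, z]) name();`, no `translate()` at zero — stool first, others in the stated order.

stool();
translate([-1309, 0, 0]) bookshelf();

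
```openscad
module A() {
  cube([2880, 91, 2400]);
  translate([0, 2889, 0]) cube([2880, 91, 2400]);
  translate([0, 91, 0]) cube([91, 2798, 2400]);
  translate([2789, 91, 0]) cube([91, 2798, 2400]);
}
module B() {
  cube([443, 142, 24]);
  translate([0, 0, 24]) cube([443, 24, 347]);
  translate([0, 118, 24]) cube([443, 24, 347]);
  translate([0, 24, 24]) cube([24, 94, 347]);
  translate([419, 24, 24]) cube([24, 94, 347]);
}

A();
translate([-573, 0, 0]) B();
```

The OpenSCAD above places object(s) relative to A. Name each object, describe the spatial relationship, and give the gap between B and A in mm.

The open box's nearest face is 130 mm from the house frame's −x face.

A is a house frame. B is an open box. The open box is on the floor beside the house frame on its −x side. The gap between the open box and the house frame is 130 mm.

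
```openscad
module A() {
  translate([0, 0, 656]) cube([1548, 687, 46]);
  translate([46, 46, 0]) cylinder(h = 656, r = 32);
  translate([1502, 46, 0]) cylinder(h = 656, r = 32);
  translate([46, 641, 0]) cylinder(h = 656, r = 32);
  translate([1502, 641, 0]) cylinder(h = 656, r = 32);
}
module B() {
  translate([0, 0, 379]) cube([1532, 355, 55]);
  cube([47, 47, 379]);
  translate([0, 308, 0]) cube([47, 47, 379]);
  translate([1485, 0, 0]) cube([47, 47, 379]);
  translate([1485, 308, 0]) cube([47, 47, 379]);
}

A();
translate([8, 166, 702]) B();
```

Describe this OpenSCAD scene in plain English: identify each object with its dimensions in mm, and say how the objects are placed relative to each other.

A is a table: top 1548 mm (x) × 687 mm (y), 46 mm thick, upper face at z = 702 mm, on four round legs of 64 mm diameter, each leg's bounding box inset 14 mm from the nearest pair of top edges, running from z = 0 to the bottom of the top.

B is a long wooden bench with a 1532 mm (x) × 355 mm (y) seat, 55 mm thick, its top surface 434 mm above the floor. Four 47 mm square legs at the seat corners, flush with the edges, run from z = 0 to the seat underside.

The bench is on top of the table, centred.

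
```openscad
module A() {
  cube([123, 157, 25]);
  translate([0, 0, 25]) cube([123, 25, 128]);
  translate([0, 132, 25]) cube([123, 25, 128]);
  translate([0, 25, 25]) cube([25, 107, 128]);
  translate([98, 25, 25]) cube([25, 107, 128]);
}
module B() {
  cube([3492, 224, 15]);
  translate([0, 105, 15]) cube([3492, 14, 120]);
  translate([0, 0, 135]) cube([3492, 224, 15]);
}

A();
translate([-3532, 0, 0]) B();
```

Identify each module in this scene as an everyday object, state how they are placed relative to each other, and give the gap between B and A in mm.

The I-beam's nearest face is 40 mm from the open box's −x face.

A is an open box. B is an I-beam. The I-beam is on the floor beside the open box on its −x side. The gap between the I-beam and the open box is 40 mm.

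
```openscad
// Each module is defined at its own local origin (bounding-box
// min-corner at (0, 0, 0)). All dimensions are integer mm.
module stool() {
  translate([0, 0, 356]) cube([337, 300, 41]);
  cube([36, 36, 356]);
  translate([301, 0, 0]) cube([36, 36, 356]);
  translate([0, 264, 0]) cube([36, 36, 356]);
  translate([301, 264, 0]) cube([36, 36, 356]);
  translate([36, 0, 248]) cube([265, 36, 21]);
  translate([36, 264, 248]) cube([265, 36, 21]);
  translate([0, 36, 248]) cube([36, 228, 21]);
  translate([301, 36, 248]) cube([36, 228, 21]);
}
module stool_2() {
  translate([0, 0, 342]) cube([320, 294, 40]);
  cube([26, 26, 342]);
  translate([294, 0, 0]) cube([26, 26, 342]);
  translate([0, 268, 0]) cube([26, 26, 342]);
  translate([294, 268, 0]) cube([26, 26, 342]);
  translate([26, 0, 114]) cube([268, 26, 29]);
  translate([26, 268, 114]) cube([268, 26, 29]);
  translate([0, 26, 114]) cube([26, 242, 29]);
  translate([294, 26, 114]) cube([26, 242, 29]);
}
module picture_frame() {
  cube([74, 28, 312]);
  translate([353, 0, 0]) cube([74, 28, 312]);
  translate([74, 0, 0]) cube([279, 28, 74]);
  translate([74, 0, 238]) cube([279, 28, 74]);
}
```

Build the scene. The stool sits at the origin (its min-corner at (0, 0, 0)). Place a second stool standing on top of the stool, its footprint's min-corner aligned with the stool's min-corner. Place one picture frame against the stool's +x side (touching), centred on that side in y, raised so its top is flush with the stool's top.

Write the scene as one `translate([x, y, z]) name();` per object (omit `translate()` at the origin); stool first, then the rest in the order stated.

stool();
translate([0, 0, 397]) stool_2();
translate([337, 136, 85]) picture_frame();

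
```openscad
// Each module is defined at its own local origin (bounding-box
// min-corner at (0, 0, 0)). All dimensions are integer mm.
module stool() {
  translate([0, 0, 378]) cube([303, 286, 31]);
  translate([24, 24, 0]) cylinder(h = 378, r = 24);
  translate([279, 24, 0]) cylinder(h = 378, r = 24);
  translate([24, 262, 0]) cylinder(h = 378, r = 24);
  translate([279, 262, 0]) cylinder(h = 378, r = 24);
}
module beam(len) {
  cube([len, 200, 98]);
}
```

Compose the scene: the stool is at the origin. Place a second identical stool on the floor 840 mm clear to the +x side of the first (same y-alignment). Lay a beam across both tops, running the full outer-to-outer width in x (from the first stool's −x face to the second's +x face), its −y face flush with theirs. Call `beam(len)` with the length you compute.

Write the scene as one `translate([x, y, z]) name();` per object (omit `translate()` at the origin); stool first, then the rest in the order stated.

stool();
translate([1143, 0, 0]) stool();
translate([0, 0, 409]) beam(1446);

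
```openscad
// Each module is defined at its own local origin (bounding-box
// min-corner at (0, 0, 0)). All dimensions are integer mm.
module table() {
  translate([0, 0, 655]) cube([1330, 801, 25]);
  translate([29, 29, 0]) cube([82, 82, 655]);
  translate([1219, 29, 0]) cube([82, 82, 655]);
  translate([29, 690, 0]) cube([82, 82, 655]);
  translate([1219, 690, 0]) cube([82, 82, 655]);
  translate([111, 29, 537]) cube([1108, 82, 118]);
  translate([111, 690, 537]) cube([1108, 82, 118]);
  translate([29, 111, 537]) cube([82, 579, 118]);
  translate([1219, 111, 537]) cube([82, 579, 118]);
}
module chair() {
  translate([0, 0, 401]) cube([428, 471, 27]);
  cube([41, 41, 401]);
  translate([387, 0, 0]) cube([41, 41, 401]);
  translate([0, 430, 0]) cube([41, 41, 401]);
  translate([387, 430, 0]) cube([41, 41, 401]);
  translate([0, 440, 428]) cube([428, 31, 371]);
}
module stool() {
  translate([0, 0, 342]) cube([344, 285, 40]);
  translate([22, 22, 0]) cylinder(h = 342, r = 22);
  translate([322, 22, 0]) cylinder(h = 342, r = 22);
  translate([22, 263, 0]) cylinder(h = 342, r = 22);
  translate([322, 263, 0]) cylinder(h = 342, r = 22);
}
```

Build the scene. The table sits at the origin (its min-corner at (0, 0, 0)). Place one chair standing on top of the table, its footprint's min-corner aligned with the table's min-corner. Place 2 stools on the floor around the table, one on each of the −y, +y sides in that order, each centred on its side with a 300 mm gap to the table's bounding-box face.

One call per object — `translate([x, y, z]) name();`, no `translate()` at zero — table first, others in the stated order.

table();
translate([0, 0, 680]) chair();
translate([493, -585, 0]) stool();
translate([493, 1101, 0]) stool();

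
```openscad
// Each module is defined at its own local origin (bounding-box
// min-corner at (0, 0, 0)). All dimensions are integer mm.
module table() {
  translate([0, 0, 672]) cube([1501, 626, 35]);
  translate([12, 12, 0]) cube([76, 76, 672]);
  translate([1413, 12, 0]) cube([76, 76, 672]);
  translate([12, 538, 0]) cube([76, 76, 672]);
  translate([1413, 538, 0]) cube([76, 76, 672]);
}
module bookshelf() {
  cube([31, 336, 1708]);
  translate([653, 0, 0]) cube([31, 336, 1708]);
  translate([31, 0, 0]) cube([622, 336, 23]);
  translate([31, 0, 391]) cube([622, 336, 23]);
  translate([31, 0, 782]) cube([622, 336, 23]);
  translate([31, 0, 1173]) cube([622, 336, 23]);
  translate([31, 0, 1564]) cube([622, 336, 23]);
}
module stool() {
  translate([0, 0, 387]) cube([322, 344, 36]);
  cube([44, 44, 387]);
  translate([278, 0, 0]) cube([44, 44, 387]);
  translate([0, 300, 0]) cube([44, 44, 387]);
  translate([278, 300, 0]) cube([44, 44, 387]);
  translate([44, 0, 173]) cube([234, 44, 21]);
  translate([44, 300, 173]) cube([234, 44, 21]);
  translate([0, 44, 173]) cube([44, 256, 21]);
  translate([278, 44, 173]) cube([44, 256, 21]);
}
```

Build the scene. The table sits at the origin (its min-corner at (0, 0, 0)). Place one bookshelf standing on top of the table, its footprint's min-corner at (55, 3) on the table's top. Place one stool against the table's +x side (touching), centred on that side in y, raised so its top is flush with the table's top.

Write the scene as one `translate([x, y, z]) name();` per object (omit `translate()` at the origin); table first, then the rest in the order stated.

table();
translate([55, 3, 707]) bookshelf();
translate([1501, 141, 284]) stool();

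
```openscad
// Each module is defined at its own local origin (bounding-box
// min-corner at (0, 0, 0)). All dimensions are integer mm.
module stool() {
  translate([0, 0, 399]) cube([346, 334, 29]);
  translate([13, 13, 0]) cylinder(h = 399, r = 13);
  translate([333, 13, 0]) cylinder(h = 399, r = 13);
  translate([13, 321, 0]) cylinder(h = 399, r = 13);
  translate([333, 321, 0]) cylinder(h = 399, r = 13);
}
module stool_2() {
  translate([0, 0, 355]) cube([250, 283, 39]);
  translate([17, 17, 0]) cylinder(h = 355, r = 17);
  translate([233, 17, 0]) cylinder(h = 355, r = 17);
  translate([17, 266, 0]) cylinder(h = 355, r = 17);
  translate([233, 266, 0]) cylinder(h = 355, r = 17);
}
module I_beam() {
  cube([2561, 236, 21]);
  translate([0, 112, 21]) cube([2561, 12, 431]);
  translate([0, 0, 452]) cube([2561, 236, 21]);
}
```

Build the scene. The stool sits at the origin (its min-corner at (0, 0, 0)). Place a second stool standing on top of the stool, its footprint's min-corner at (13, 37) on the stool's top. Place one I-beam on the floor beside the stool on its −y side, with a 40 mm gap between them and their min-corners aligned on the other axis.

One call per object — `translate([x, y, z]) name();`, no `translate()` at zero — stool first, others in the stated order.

stool();
translate([13, 37, 428]) stool_2();
translate([0, -276, 0]) I_beam();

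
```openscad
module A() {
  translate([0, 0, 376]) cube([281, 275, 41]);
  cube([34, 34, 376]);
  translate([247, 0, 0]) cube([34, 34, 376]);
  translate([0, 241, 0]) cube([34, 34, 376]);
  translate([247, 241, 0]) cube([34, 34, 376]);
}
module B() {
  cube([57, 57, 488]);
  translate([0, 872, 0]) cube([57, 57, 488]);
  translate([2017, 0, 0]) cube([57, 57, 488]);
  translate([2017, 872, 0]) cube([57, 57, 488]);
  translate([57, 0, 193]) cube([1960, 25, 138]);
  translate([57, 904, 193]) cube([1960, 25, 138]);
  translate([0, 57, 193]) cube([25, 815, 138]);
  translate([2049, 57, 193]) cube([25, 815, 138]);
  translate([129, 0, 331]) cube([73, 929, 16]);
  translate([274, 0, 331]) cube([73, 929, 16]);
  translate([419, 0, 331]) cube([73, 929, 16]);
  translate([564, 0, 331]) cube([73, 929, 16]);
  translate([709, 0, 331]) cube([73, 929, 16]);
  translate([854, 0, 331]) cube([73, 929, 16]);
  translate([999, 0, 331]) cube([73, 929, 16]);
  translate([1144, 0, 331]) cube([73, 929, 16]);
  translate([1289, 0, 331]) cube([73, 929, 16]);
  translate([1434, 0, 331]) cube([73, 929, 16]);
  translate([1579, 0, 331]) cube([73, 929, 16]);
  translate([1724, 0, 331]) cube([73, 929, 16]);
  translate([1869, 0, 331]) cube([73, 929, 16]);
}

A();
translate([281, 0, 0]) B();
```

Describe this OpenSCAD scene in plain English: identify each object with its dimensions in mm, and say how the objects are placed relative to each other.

A is a four-legged stool. The seat is a 281×275×41 mm slab whose top surface is at z = 417 mm; four square legs, each 34×34 mm in cross-section, run from the floor (z = 0) to the underside of the seat, each flush with a corner of the seat.

B is a bed frame 2074 mm long (x) by 929 mm wide (y). Four 57×57 mm corner posts, 488 mm tall, at the corners of the footprint. Four rails of 25 mm thickness and 138 mm height run between adjacent posts with their undersides at z = 193 mm, their outer faces flush with the outside of the frame (the two x-running rails run between the posts' inner faces; the two y-running rails run between the posts' inner faces). 13 slats, each 73 mm wide (x) and 16 mm thick, lie across the top of the two x-running rails, running the full 929 mm width of the frame in y; the slats are evenly spaced along x between the inner faces of the end posts with equal gaps (rounded down to the nearest mm) at the −x end and between each pair — any rounding remainder accumulates at the +x end.

The bed frame is against the stool's +x side, with their −y faces flush.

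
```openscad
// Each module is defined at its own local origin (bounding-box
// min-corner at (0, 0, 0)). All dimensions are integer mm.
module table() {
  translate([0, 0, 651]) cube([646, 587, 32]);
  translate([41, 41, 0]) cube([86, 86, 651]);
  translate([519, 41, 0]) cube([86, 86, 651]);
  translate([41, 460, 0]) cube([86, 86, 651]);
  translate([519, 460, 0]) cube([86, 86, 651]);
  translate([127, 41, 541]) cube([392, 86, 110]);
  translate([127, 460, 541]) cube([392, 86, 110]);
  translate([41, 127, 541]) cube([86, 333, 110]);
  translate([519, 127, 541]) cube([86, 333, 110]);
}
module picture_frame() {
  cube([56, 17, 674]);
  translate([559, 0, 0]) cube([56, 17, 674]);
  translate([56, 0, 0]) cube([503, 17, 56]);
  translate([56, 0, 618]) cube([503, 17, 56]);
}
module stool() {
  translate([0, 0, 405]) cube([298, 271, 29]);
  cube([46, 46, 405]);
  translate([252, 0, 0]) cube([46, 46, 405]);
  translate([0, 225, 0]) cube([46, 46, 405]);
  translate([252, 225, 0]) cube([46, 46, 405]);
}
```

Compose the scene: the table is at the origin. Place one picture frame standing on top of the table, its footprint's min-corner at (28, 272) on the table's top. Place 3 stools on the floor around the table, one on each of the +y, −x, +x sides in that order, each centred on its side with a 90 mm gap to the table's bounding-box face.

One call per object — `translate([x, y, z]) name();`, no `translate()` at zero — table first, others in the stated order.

table();
translate([28, 272, 683]) picture_frame();
translate([174, 677, 0]) stool();
translate([-388, 158, 0]) stool();
translate([736, 158, 0]) stool();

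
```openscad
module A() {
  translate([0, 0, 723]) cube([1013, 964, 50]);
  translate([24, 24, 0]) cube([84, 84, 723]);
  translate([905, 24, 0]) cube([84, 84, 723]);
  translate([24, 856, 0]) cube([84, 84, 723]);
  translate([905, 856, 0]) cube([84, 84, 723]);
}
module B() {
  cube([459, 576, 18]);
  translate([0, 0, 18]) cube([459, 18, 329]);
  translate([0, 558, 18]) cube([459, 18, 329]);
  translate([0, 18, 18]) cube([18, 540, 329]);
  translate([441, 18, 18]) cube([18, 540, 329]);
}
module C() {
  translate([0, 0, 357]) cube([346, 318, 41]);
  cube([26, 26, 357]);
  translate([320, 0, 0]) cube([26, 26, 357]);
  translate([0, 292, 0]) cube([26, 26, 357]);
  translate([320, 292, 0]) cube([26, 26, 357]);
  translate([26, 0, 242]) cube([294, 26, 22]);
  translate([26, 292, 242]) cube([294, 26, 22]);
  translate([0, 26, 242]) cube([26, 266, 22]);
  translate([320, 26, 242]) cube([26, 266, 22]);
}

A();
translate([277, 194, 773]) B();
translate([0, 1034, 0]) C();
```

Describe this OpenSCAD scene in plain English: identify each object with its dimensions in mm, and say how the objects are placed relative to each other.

A is a rectangular dining table. The top is 1013×964×50 mm with its upper surface at z = 773 mm. It stands on four 84×84 mm square legs, each inset 24 mm from the nearest pair of top edges, running from the floor to the underside of the top.

B is an open-topped rectangular box: outside dimensions 459×576×347 mm, with a uniform wall and base thickness of 18 mm. The base is a full 459×576 slab on the floor; four walls sit on top of the base. The front and back walls (the −y and +y sides) span the full width; the two side walls fit between them.

C is a four-legged stool. The seat is a 346×318×41 mm slab whose top surface is at z = 398 mm; four square legs, each 26×26 mm in cross-section, run from the floor (z = 0) to the underside of the seat, each flush with a corner of the seat. Four stretchers, 26 mm wide and 22 mm tall, connect adjacent legs with their undersides at z = 242 mm, each running between the inner faces of the legs it joins and aligned with the legs' outer faces on the other axis.

The open box is on top of the table, centred. The stool is on the floor beside the table on its +y side.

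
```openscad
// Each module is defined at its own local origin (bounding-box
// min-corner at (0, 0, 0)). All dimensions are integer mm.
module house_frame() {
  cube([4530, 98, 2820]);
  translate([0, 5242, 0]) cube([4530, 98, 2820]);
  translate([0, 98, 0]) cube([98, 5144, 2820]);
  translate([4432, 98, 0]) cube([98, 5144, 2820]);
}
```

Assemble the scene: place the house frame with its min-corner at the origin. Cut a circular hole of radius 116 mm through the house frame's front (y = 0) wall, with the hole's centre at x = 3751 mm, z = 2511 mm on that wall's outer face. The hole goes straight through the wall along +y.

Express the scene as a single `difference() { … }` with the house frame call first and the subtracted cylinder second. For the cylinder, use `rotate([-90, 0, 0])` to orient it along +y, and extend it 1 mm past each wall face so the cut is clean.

difference() {
  house_frame();
  translate([3751, -1, 2511]) rotate([-90, 0, 0]) cylinder(h = 100, r = 116);
}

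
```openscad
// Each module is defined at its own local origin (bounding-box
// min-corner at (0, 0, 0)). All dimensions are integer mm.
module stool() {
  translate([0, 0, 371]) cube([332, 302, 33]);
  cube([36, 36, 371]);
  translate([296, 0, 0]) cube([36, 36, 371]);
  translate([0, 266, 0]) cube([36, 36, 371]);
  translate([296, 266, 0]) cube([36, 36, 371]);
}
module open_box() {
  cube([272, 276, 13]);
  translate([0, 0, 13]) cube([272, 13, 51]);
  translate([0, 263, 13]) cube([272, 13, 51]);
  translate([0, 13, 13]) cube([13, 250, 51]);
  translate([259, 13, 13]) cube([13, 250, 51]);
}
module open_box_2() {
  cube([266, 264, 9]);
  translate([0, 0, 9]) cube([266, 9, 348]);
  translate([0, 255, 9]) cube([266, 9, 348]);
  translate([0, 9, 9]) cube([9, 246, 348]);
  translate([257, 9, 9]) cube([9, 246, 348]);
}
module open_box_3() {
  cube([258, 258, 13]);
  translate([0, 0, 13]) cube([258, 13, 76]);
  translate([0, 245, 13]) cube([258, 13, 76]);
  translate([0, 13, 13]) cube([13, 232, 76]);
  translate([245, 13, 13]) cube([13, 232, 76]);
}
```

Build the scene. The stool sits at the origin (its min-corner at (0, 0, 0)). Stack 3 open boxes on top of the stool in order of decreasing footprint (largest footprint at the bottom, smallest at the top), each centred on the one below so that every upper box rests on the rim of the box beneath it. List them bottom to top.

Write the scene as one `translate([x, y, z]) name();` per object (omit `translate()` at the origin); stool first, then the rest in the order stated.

stool();
translate([30, 13, 404]) open_box();
translate([33, 19, 468]) open_box_2();
translate([37, 22, 825]) open_box_3();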